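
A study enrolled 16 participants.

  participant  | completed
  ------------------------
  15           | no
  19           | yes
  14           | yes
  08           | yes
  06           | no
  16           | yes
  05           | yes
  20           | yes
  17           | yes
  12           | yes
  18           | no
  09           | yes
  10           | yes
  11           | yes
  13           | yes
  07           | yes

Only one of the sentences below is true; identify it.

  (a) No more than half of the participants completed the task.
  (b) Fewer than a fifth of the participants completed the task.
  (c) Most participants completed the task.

|A| = 16, |A ∩ B| = 13, |A ∖ B| = 3.
(a) requires |A ∩ B| ≤ |A ∖ B|: false.
(b) requires |A ∩ B| / |A| < 1/5: false.
(c) requires |A ∩ B| > |A ∖ B|: true.

(c)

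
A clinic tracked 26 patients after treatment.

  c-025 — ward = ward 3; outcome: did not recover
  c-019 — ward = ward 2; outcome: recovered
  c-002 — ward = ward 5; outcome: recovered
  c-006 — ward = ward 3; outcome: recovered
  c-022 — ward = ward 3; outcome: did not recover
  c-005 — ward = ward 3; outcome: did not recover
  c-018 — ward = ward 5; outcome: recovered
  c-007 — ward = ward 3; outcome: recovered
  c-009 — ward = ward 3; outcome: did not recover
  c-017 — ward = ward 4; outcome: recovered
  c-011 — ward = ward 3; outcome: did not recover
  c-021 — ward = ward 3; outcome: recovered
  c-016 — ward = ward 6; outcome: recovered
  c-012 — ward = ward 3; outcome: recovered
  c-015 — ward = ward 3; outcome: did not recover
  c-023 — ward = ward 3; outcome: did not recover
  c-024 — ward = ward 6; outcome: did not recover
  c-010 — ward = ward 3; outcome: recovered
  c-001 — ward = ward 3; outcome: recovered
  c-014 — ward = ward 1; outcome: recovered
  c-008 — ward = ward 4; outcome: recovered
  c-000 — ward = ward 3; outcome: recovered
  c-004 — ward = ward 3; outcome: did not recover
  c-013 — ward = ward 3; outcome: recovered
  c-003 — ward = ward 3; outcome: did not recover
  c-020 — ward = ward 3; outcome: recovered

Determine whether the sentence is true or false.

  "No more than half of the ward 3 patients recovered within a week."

Truth condition: |A ∩ B| ≤ |A ∖ B|.
|A| = 18, |A ∩ B| = 9, |A ∖ B| = 9.
9 = 9, so the statement is true.

True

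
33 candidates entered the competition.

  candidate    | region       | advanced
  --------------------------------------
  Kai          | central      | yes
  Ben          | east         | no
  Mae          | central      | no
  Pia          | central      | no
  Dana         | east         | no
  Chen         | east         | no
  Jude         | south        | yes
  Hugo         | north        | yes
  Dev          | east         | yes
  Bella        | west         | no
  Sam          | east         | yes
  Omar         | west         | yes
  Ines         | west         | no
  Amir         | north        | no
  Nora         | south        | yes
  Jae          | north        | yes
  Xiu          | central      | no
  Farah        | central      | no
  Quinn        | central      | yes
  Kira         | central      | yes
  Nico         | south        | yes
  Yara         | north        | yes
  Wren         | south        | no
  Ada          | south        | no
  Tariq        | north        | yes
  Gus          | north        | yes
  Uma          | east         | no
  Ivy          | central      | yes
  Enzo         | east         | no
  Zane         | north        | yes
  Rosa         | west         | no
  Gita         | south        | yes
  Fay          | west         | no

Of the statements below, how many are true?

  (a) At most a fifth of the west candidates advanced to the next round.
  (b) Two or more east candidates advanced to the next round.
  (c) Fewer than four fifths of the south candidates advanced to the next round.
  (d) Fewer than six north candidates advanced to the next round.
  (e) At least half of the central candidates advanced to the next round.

4

(a) west: |A| = 5, |A ∩ B| = 1; needs |A ∩ B| / |A| ≤ 1/5 — true.
(b) east: |A| = 7, |A ∩ B| = 2; needs |A ∩ B| ≥ 2 — true.
(c) south: |A| = 6, |A ∩ B| = 4; needs |A ∩ B| / |A| < 4/5 — true.
(d) north: |A| = 7, |A ∩ B| = 6; needs |A ∩ B| < 6 — false.
(e) central: |A| = 8, |A ∩ B| = 4; needs |A ∩ B| ≥ |A ∖ B| — true.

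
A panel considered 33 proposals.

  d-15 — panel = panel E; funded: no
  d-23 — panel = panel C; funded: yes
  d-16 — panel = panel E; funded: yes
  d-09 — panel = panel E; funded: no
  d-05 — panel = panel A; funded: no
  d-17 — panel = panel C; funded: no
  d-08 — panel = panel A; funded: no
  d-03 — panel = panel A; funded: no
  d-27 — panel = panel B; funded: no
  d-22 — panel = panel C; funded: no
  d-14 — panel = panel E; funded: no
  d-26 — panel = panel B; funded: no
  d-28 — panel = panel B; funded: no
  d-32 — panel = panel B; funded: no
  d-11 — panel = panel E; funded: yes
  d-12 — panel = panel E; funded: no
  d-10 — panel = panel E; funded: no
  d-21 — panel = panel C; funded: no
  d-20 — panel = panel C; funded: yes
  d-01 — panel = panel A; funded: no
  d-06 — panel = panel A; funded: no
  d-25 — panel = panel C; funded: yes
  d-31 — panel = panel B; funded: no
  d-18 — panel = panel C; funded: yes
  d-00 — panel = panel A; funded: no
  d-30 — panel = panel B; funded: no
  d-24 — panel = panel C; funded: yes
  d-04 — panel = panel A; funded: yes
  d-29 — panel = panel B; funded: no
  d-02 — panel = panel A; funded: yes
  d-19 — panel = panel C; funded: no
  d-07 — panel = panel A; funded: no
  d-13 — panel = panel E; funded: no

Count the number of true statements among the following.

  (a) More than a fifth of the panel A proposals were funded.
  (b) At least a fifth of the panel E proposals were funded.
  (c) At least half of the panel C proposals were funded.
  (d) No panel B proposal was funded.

4

(a) panel A: |A| = 9, |A ∩ B| = 2; needs |A ∩ B| / |A| > 1/5 — true.
(b) panel E: |A| = 8, |A ∩ B| = 2; needs |A ∩ B| / |A| ≥ 1/5 — true.
(c) panel C: |A| = 9, |A ∩ B| = 5; needs |A ∩ B| ≥ |A ∖ B| — true.
(d) panel B: |A| = 7, |A ∩ B| = 0; needs A ∩ B = ∅ (|A ∩ B| = 0) — true.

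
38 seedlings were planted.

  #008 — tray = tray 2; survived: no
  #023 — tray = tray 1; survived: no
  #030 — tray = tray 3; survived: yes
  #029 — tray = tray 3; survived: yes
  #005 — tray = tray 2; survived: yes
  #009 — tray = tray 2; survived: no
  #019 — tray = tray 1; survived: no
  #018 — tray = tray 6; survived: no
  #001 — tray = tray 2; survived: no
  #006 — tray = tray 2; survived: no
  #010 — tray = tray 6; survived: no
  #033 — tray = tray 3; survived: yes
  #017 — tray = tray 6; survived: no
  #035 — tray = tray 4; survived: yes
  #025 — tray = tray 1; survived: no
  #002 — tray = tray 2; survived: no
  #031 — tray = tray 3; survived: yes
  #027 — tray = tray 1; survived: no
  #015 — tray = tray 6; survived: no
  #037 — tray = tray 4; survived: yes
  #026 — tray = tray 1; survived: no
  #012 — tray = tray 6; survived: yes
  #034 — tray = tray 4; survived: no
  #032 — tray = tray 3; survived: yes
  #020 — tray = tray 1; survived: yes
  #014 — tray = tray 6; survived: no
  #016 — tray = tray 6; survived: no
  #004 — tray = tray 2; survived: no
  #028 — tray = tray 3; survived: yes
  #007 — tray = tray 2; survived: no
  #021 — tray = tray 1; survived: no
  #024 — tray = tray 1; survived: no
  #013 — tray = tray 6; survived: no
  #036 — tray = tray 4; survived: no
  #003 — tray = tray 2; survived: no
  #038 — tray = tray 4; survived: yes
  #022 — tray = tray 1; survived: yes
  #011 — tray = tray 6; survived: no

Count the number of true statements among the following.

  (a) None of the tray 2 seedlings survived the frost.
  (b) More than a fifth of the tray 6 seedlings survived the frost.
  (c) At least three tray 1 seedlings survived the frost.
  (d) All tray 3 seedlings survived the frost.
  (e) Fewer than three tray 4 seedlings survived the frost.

1

(a) tray 2: |A| = 9, |A ∩ B| = 1; needs A ∩ B = ∅ (|A ∩ B| = 0) — false.
(b) tray 6: |A| = 9, |A ∩ B| = 1; needs |A ∩ B| / |A| > 1/5 — false.
(c) tray 1: |A| = 9, |A ∩ B| = 2; needs |A ∩ B| ≥ 3 — false.
(d) tray 3: |A| = 6, |A ∩ B| = 6; needs A ⊆ B, i.e. every element of A is in B (|A ∖ B| = 0) — true.
(e) tray 4: |A| = 5, |A ∩ B| = 3; needs |A ∩ B| < 3 — false.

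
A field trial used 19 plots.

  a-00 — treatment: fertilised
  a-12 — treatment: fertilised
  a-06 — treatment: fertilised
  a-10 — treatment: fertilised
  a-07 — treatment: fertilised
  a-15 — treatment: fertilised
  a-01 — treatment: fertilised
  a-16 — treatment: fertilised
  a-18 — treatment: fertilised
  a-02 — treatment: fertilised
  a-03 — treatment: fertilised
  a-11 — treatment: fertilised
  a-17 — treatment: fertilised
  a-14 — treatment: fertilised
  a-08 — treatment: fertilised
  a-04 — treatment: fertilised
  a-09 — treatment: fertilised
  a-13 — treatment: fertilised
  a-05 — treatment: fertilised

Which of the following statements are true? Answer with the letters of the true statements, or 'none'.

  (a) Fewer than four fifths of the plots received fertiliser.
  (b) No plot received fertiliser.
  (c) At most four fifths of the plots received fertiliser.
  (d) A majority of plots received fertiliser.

(d)

|A| = 19, |A ∩ B| = 19, |A ∖ B| = 0.
(a) |A ∩ B| / |A| < 4/5: fails.
(b) A ∩ B = ∅ (|A ∩ B| = 0): fails.
(c) |A ∩ B| / |A| ≤ 4/5: fails.
(d) |A ∩ B| > |A ∖ B|: holds.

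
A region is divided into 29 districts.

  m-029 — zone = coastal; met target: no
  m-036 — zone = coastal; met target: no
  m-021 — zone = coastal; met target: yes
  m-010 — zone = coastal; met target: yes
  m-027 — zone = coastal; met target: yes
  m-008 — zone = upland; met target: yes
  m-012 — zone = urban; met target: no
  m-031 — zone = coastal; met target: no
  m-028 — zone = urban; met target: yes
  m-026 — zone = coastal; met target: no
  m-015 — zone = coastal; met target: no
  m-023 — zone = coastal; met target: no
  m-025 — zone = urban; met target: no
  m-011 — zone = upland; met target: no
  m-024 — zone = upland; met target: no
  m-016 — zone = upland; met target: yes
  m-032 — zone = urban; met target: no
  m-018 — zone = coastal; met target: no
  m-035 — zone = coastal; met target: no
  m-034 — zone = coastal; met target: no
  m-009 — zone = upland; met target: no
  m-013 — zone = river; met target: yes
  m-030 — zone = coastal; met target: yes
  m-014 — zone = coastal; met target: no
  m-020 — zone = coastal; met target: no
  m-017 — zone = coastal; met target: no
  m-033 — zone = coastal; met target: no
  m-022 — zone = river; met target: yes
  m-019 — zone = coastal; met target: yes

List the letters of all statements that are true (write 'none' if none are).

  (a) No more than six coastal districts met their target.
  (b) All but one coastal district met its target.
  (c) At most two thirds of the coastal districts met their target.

(a), (c)

|A| = 18, |A ∩ B| = 5, |A ∖ B| = 13.
(a) |A ∩ B| ≤ 6: holds.
(b) |A ∖ B| = 1: fails.
(c) |A ∩ B| / |A| ≤ 2/3: holds.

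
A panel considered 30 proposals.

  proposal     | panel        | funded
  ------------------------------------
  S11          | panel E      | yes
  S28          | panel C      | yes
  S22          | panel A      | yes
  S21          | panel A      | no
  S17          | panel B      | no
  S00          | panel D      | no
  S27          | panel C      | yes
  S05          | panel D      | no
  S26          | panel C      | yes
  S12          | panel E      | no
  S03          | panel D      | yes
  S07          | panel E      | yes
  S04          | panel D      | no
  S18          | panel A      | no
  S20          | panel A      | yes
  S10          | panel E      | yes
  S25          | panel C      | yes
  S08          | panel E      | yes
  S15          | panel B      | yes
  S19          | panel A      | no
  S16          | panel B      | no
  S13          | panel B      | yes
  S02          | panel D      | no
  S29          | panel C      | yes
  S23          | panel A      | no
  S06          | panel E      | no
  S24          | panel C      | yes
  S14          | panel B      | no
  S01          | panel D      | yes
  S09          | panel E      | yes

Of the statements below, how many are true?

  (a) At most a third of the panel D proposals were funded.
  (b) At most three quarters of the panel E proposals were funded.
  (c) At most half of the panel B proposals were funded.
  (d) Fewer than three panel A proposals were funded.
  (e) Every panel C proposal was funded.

5

(a) panel D: |A| = 6, |A ∩ B| = 2; needs |A ∩ B| / |A| ≤ 1/3 — true.
(b) panel E: |A| = 7, |A ∩ B| = 5; needs |A ∩ B| / |A| ≤ 3/4 — true.
(c) panel B: |A| = 5, |A ∩ B| = 2; needs |A ∩ B| ≤ |A ∖ B| — true.
(d) panel A: |A| = 6, |A ∩ B| = 2; needs |A ∩ B| < 3 — true.
(e) panel C: |A| = 6, |A ∩ B| = 6; needs A ⊆ B, i.e. every element of A is in B (|A ∖ B| = 0) — true.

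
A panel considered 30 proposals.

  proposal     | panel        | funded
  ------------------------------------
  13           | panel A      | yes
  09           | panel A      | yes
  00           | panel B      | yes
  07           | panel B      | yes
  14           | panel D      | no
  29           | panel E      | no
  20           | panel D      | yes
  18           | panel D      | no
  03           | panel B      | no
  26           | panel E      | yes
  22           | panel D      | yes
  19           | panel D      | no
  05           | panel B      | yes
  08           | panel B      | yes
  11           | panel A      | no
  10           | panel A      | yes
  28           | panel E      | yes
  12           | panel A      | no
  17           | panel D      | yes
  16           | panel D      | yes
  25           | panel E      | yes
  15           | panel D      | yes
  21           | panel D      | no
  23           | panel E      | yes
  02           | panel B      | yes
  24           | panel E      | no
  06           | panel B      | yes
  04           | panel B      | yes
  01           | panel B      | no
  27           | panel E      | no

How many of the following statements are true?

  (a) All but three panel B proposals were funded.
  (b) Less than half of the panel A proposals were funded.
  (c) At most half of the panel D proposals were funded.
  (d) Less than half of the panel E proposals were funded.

(a) panel B: |A| = 9, |A ∩ B| = 7; needs |A ∖ B| = 3 — false.
(b) panel A: |A| = 5, |A ∩ B| = 3; needs |A ∩ B| < |A ∖ B| — false.
(c) panel D: |A| = 9, |A ∩ B| = 5; needs |A ∩ B| ≤ |A ∖ B| — false.
(d) panel E: |A| = 7, |A ∩ B| = 4; needs |A ∩ B| < |A ∖ B| — false.

0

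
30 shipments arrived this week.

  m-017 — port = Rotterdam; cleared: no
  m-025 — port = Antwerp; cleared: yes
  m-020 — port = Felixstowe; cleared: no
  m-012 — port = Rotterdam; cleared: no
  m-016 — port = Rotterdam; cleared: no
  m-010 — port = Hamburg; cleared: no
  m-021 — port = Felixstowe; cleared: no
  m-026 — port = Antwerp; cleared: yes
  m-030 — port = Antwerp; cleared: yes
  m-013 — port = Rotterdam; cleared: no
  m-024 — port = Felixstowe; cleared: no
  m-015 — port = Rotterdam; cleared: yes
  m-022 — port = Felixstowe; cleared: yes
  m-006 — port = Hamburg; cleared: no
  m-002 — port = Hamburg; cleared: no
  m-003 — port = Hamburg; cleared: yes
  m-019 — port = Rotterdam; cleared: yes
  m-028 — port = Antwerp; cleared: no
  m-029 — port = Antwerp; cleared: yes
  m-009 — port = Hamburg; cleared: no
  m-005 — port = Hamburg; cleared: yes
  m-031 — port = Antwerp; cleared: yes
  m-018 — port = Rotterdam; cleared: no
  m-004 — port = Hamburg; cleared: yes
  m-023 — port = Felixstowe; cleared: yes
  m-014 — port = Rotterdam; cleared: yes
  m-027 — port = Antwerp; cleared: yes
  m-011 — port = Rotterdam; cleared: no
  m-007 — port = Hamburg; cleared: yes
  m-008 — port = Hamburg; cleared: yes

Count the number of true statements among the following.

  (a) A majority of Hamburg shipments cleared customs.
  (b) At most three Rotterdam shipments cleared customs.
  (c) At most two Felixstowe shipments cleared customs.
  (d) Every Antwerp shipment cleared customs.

(a) Hamburg: |A| = 9, |A ∩ B| = 5; needs |A ∩ B| > |A ∖ B| — true.
(b) Rotterdam: |A| = 9, |A ∩ B| = 3; needs |A ∩ B| ≤ 3 — true.
(c) Felixstowe: |A| = 5, |A ∩ B| = 2; needs |A ∩ B| ≤ 2 — true.
(d) Antwerp: |A| = 7, |A ∩ B| = 6; needs A ⊆ B, i.e. every element of A is in B (|A ∖ B| = 0) — false.

3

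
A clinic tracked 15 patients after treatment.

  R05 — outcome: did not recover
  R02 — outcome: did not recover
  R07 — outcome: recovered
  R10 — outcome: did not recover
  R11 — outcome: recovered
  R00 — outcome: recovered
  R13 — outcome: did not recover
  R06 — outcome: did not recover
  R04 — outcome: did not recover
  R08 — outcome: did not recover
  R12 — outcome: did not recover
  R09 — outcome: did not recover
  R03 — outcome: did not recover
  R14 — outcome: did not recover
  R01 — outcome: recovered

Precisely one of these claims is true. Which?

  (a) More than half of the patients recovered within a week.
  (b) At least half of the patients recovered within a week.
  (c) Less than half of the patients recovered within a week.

(c)

|A| = 15, |A ∩ B| = 4, |A ∖ B| = 11.
(a) requires |A ∩ B| > |A ∖ B|: false.
(b) requires |A ∩ B| ≥ |A ∖ B|: false.
(c) requires |A ∩ B| < |A ∖ B|: true.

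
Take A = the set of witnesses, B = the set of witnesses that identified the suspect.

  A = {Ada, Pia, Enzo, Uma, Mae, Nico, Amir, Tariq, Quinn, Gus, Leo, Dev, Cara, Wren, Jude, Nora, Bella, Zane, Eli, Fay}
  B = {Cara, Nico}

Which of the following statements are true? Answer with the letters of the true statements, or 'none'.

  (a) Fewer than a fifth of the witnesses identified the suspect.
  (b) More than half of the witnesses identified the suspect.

|A| = 20, |A ∩ B| = 2, |A ∖ B| = 18.
(a) |A ∩ B| / |A| < 1/5: holds.
(b) |A ∩ B| > |A ∖ B|: fails.

(a)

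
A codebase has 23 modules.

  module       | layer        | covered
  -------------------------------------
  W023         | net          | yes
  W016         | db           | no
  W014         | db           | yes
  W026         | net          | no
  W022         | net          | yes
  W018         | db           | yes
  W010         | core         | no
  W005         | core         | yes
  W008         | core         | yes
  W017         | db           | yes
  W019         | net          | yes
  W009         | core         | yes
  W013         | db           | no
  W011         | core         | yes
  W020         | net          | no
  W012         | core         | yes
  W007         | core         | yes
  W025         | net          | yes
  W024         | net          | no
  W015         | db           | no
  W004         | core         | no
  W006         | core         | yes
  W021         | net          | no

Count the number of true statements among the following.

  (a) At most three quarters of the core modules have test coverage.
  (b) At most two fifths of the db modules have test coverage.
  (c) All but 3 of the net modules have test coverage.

0

(a) core: |A| = 9, |A ∩ B| = 7; needs |A ∩ B| / |A| ≤ 3/4 — false.
(b) db: |A| = 6, |A ∩ B| = 3; needs |A ∩ B| / |A| ≤ 2/5 — false.
(c) net: |A| = 8, |A ∩ B| = 4; needs |A ∖ B| = 3 — false.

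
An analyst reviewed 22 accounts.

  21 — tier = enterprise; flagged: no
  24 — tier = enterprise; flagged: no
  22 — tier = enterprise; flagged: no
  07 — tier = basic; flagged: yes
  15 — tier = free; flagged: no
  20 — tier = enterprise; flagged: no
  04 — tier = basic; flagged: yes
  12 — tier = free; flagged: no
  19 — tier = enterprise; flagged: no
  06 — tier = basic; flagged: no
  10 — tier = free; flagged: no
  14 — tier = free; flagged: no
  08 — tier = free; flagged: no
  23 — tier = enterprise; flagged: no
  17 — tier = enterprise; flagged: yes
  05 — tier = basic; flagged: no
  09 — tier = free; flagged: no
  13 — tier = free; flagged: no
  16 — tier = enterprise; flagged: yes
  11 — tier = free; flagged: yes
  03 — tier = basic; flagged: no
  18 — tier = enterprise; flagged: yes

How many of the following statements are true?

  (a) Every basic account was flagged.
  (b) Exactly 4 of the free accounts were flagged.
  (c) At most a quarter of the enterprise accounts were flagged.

0

(a) basic: |A| = 5, |A ∩ B| = 2; needs A ⊆ B, i.e. every element of A is in B (|A ∖ B| = 0) — false.
(b) free: |A| = 8, |A ∩ B| = 1; needs |A ∩ B| = 4 — false.
(c) enterprise: |A| = 9, |A ∩ B| = 3; needs |A ∩ B| / |A| ≤ 1/4 — false.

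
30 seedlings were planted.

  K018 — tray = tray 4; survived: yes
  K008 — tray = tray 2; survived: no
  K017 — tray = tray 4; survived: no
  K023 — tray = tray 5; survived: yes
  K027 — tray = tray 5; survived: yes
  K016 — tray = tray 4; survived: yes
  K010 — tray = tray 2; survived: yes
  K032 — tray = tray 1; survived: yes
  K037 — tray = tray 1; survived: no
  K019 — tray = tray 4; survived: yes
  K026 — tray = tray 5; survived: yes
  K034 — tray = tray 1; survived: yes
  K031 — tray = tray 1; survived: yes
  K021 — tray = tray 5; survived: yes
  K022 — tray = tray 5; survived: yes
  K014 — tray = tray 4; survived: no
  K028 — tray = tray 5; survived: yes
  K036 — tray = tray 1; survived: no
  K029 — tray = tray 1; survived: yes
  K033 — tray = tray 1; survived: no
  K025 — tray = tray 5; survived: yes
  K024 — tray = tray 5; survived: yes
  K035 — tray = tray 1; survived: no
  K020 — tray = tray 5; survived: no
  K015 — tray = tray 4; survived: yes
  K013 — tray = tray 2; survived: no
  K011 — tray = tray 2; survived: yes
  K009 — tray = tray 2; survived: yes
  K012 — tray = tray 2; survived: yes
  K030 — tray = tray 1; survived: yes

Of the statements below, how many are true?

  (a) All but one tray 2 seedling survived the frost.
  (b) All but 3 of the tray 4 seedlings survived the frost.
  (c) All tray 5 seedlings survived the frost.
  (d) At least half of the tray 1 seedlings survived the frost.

(a) tray 2: |A| = 6, |A ∩ B| = 4; needs |A ∖ B| = 1 — false.
(b) tray 4: |A| = 6, |A ∩ B| = 4; needs |A ∖ B| = 3 — false.
(c) tray 5: |A| = 9, |A ∩ B| = 8; needs A ⊆ B, i.e. every element of A is in B (|A ∖ B| = 0) — false.
(d) tray 1: |A| = 9, |A ∩ B| = 5; needs |A ∩ B| ≥ |A ∖ B| — true.

1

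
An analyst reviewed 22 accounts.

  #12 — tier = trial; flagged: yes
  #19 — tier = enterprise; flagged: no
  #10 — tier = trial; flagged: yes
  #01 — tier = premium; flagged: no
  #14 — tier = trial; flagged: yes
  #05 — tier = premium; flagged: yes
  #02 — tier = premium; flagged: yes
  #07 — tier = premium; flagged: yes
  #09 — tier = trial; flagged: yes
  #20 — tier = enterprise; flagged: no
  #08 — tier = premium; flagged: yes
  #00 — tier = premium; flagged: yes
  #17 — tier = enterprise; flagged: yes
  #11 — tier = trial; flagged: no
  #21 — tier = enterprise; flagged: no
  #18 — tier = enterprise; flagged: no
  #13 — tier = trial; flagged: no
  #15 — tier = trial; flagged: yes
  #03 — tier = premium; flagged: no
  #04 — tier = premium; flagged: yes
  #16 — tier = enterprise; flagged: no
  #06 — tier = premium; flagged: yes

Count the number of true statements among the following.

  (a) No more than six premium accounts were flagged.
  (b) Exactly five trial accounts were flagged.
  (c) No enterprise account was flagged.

1

(a) premium: |A| = 9, |A ∩ B| = 7; needs |A ∩ B| ≤ 6 — false.
(b) trial: |A| = 7, |A ∩ B| = 5; needs |A ∩ B| = 5 — true.
(c) enterprise: |A| = 6, |A ∩ B| = 1; needs A ∩ B = ∅ (|A ∩ B| = 0) — false.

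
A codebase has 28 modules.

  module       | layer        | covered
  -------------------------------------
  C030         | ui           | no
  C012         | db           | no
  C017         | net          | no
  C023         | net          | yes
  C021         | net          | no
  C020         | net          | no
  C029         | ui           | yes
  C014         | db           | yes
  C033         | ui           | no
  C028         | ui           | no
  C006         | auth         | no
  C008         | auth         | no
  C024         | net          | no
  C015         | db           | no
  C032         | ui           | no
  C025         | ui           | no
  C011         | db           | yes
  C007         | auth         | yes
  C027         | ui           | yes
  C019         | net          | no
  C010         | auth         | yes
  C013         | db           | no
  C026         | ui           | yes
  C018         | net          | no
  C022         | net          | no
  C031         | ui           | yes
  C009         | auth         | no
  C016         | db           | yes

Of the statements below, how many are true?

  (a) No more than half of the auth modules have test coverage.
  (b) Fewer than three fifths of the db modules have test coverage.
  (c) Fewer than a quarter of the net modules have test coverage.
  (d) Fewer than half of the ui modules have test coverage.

(a) auth: |A| = 5, |A ∩ B| = 2; needs |A ∩ B| ≤ |A ∖ B| — true.
(b) db: |A| = 6, |A ∩ B| = 3; needs |A ∩ B| / |A| < 3/5 — true.
(c) net: |A| = 8, |A ∩ B| = 1; needs |A ∩ B| / |A| < 1/4 — true.
(d) ui: |A| = 9, |A ∩ B| = 4; needs |A ∩ B| < |A ∖ B| — true.

4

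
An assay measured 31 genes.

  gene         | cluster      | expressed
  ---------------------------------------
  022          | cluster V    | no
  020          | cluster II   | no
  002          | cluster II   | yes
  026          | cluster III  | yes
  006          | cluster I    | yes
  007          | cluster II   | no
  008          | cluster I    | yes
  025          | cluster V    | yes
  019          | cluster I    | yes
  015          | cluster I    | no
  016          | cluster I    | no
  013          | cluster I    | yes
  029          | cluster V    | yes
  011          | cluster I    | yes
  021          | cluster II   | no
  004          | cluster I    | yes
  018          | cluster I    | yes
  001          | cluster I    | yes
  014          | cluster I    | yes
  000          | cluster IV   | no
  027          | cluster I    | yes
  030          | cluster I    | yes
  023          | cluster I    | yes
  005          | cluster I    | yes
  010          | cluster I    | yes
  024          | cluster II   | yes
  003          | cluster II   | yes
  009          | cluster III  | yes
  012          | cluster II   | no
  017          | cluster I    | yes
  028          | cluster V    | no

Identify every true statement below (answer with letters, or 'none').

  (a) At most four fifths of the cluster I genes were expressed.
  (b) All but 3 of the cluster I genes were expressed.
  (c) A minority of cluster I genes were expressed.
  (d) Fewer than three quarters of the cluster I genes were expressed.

none

|A| = 17, |A ∩ B| = 15, |A ∖ B| = 2.
(a) |A ∩ B| / |A| ≤ 4/5: fails.
(b) |A ∖ B| = 3: fails.
(c) |A ∩ B| < |A ∖ B|: fails.
(d) |A ∩ B| / |A| < 3/4: fails.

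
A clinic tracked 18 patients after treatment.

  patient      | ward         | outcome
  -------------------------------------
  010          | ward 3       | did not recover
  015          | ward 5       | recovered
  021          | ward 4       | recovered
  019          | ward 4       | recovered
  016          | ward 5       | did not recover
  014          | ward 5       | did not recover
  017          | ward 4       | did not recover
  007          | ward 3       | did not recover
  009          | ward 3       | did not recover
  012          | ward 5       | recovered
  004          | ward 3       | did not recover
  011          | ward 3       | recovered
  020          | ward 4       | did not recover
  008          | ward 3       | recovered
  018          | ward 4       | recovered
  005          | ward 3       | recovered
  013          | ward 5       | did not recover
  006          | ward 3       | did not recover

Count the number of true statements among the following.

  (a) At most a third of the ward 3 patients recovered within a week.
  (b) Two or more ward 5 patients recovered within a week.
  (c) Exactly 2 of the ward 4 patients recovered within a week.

1

(a) ward 3: |A| = 8, |A ∩ B| = 3; needs |A ∩ B| / |A| ≤ 1/3 — false.
(b) ward 5: |A| = 5, |A ∩ B| = 2; needs |A ∩ B| ≥ 2 — true.
(c) ward 4: |A| = 5, |A ∩ B| = 3; needs |A ∩ B| = 2 — false.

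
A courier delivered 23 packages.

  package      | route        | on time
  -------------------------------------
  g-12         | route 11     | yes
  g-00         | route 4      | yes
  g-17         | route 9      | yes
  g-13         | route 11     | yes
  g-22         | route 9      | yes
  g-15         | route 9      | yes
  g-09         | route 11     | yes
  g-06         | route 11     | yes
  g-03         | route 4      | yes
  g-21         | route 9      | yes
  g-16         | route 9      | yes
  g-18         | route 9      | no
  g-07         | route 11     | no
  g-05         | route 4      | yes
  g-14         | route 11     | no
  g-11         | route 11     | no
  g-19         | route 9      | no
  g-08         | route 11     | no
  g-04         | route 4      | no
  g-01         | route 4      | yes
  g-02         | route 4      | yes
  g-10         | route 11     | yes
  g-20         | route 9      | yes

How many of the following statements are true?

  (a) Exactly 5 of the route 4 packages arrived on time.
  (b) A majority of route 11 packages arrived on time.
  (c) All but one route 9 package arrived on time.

(a) route 4: |A| = 6, |A ∩ B| = 5; needs |A ∩ B| = 5 — true.
(b) route 11: |A| = 9, |A ∩ B| = 5; needs |A ∩ B| > |A ∖ B| — true.
(c) route 9: |A| = 8, |A ∩ B| = 6; needs |A ∖ B| = 1 — false.

2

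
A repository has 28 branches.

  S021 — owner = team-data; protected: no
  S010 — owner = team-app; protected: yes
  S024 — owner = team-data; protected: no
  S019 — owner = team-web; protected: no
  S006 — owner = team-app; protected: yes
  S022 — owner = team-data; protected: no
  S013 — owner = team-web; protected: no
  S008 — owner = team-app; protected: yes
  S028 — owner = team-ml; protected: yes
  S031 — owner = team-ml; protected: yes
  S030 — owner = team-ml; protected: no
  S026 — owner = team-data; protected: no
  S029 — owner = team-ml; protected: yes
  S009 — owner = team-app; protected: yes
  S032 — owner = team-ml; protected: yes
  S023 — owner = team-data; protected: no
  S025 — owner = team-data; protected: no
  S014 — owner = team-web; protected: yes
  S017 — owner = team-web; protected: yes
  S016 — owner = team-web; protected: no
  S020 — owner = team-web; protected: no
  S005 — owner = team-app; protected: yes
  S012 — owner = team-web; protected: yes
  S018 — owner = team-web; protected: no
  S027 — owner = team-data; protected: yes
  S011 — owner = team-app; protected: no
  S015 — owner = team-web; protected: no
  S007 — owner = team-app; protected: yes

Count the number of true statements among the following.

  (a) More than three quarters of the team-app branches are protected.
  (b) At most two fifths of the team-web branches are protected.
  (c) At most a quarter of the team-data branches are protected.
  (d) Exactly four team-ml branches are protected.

4

(a) team-app: |A| = 7, |A ∩ B| = 6; needs |A ∩ B| / |A| > 3/4 — true.
(b) team-web: |A| = 9, |A ∩ B| = 3; needs |A ∩ B| / |A| ≤ 2/5 — true.
(c) team-data: |A| = 7, |A ∩ B| = 1; needs |A ∩ B| / |A| ≤ 1/4 — true.
(d) team-ml: |A| = 5, |A ∩ B| = 4; needs |A ∩ B| = 4 — true.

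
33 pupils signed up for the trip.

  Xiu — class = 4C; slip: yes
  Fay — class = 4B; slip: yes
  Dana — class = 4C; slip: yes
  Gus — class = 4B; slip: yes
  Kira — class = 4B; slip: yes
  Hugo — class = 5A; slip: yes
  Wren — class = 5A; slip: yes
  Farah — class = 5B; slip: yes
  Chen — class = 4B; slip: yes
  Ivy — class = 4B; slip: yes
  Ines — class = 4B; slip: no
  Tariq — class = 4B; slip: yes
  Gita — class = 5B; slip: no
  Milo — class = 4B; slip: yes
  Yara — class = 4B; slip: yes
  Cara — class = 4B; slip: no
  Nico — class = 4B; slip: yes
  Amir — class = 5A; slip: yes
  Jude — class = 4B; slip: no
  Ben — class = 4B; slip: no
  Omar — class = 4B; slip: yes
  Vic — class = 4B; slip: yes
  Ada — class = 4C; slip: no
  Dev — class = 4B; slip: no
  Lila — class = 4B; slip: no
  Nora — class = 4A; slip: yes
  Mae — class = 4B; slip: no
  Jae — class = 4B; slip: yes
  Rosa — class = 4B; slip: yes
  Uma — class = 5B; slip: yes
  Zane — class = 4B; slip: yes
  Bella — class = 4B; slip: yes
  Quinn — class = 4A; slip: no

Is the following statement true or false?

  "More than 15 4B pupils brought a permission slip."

False

'More than 15 4B pupils brought a permission slip' holds iff |A ∩ B| > 15.
|A| = 22, |A ∩ B| = 15, |A ∖ B| = 7.
|A ∩ B| = 15, so the statement is false.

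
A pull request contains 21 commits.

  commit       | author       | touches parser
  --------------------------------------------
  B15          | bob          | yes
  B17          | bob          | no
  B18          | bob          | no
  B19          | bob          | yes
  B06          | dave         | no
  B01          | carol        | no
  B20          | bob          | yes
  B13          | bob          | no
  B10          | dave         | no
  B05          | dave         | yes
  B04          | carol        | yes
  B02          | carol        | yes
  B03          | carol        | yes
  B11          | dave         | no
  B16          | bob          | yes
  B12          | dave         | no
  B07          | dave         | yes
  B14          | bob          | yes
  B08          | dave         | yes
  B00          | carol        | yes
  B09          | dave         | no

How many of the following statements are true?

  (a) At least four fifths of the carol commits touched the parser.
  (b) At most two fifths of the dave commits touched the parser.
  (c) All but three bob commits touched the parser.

3

(a) carol: |A| = 5, |A ∩ B| = 4; needs |A ∩ B| / |A| ≥ 4/5 — true.
(b) dave: |A| = 8, |A ∩ B| = 3; needs |A ∩ B| / |A| ≤ 2/5 — true.
(c) bob: |A| = 8, |A ∩ B| = 5; needs |A ∖ B| = 3 — true.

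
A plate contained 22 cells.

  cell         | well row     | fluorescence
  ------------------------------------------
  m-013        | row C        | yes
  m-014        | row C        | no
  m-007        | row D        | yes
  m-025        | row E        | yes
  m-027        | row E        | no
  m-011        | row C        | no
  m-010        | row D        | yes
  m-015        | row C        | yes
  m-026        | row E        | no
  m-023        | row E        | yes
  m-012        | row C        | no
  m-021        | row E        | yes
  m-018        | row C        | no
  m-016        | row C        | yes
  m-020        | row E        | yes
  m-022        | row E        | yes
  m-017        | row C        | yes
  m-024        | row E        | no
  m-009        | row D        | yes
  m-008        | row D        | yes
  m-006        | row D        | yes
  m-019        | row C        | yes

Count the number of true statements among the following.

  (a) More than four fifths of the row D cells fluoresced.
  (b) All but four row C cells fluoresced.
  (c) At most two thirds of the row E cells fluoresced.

(a) row D: |A| = 5, |A ∩ B| = 5; needs |A ∩ B| / |A| > 4/5 — true.
(b) row C: |A| = 9, |A ∩ B| = 5; needs |A ∖ B| = 4 — true.
(c) row E: |A| = 8, |A ∩ B| = 5; needs |A ∩ B| / |A| ≤ 2/3 — true.

3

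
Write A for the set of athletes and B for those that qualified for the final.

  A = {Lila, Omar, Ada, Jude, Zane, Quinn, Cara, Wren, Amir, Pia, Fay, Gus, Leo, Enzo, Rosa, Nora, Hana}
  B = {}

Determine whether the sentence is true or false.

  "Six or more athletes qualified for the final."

'Six or more athletes qualified for the final' holds iff |A ∩ B| ≥ 6.
|A| = 17, |A ∩ B| = 0, |A ∖ B| = 17.
|A ∩ B| = 0, so the statement is false.

False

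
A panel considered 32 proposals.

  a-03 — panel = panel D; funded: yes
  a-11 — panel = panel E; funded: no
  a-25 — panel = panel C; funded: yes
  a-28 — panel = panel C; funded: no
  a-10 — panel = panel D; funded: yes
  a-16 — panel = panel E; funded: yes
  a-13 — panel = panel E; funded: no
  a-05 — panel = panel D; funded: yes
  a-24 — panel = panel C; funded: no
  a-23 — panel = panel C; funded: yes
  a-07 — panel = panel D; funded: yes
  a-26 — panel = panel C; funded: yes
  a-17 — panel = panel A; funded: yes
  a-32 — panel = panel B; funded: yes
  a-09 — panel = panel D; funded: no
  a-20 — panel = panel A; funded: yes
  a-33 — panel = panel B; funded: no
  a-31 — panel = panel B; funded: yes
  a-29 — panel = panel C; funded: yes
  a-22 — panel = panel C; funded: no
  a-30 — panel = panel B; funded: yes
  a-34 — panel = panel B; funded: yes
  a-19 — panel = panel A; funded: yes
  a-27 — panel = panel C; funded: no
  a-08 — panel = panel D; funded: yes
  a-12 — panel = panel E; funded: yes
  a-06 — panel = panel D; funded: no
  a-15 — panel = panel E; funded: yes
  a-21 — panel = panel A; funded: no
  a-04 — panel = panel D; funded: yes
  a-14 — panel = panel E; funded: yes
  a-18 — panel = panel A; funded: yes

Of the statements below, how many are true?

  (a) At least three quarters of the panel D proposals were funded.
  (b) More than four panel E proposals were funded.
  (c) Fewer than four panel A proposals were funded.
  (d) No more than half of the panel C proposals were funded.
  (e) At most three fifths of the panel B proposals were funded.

(a) panel D: |A| = 8, |A ∩ B| = 6; needs |A ∩ B| / |A| ≥ 3/4 — true.
(b) panel E: |A| = 6, |A ∩ B| = 4; needs |A ∩ B| > 4 — false.
(c) panel A: |A| = 5, |A ∩ B| = 4; needs |A ∩ B| < 4 — false.
(d) panel C: |A| = 8, |A ∩ B| = 4; needs |A ∩ B| ≤ |A ∖ B| — true.
(e) panel B: |A| = 5, |A ∩ B| = 4; needs |A ∩ B| / |A| ≤ 3/5 — false.

2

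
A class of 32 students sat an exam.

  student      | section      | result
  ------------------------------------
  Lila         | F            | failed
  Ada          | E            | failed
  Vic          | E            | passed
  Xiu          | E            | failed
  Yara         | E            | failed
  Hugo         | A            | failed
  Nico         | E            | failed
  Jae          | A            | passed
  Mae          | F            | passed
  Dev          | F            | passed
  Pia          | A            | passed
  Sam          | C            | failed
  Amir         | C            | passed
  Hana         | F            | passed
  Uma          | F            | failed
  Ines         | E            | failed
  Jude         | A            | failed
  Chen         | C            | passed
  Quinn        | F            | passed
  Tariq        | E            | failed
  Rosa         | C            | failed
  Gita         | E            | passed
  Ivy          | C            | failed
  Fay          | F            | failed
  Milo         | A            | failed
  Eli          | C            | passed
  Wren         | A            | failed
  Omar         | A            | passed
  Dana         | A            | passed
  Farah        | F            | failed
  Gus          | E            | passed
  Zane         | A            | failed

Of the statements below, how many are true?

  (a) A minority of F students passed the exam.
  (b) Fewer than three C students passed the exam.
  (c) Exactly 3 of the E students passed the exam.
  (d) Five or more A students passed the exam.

1

(a) F: |A| = 8, |A ∩ B| = 4; needs |A ∩ B| < |A ∖ B| — false.
(b) C: |A| = 6, |A ∩ B| = 3; needs |A ∩ B| < 3 — false.
(c) E: |A| = 9, |A ∩ B| = 3; needs |A ∩ B| = 3 — true.
(d) A: |A| = 9, |A ∩ B| = 4; needs |A ∩ B| ≥ 5 — false.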